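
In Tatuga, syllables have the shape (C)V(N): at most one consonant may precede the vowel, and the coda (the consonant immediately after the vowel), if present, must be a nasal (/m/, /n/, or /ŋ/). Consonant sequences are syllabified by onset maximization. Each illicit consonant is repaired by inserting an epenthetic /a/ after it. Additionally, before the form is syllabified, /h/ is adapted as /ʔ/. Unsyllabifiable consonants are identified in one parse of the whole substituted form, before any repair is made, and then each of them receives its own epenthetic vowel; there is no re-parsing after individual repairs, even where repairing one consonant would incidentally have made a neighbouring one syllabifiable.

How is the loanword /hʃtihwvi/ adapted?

Substitution: /h/ → /ʔ/, giving /ʔʃtiʔwvi/.
The consonants /ʔ/, /ʃ/, /ʔ/, /w/ cannot be parsed into a legal (C)V(N) syllable (only a nasal (/m/, /n/, or /ŋ/) is licensed in coda position; onsets are limited to one consonant).
Inserting the epenthetic vowel yields /ʔ/ → /ʔa/, /ʃ/ → /ʃa/, /ʔ/ → /ʔa/, /w/ → /wa/.

ʔaʃatiʔawavi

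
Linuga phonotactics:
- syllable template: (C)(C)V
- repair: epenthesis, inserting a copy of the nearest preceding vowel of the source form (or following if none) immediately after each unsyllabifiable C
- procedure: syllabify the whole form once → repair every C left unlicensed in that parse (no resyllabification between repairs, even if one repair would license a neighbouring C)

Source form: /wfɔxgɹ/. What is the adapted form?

wfɔxɔgɔɹɔ

Syllabifying with onset maximization leaves /x/, /g/, /ɹ/ stranded (no codas are permitted; onsets may contain at most 2 consonants).
Each unlicensed consonant becomes the onset of a new syllable: /x/ → /xɔ/, /g/ → /gɔ/, /ɹ/ → /ɹɔ/.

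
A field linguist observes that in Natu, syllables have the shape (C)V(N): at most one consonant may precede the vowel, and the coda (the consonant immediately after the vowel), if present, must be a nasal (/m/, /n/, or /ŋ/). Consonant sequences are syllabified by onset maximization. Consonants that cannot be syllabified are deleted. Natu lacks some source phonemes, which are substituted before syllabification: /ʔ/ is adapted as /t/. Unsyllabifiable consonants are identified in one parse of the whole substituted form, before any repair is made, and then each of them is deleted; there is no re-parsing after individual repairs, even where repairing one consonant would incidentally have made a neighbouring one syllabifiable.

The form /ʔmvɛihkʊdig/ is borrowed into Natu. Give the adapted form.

Substitution: /ʔ/ → /t/, giving /tmvɛihkʊdig/.
Syllabifying with onset maximization leaves /t/, /m/, /h/, /g/ stranded (only a nasal (/m/, /n/, or /ŋ/) is licensed in coda position; onsets are limited to one consonant).
Each unlicensed consonant is deleted: /t/, /m/, /h/, /g/.

vɛikʊdi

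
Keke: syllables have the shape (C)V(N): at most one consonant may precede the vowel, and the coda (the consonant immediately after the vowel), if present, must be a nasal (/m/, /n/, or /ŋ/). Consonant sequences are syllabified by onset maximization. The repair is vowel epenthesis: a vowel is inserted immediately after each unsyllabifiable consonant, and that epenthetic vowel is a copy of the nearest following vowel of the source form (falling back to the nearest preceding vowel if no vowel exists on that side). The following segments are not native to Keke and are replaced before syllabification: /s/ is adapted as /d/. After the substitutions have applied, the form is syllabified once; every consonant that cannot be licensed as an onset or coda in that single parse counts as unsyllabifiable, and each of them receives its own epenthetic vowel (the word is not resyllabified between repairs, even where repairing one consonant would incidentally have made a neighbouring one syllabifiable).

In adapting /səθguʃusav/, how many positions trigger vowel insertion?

2

After substitution the input is /dəθguʃudav/.
The unsyllabifiable consonants are /θ/, /v/; each receives one epenthetic vowel.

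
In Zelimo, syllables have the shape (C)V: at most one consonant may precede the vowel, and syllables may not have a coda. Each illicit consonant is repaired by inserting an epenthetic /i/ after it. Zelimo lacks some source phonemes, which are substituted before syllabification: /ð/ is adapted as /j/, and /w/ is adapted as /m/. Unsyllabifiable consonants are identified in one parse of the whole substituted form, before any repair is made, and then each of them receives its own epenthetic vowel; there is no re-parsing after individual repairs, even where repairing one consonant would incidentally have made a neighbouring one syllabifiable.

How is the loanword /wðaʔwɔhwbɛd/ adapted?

mijaʔimɔhimibɛdi

Substitution: /w/ → /m/, /ð/ → /j/, giving /mjaʔmɔhmbɛd/.
The consonants /m/, /ʔ/, /h/, /m/, /d/ cannot be parsed into a legal (C)V syllable (no codas are permitted; onsets are limited to one consonant).
Inserting the epenthetic vowel yields /m/ → /mi/, /ʔ/ → /ʔi/, /h/ → /hi/, /m/ → /mi/, /d/ → /di/.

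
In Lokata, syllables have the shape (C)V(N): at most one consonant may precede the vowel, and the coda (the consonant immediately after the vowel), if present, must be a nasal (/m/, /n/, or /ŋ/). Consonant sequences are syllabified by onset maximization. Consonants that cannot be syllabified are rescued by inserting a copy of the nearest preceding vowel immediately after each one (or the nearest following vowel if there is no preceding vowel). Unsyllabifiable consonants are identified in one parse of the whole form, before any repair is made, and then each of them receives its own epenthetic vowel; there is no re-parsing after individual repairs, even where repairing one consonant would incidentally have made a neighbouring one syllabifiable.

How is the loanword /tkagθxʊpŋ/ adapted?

Syllabifying with onset maximization leaves /t/, /g/, /θ/, /p/, /ŋ/ stranded (only a nasal (/m/, /n/, or /ŋ/) is licensed in coda position; onsets are limited to one consonant).
Each unlicensed consonant becomes the onset of a new syllable: /t/ → /ta/, /g/ → /ga/, /θ/ → /θa/, /p/ → /pʊ/, /ŋ/ → /ŋʊ/.

takagaθaxʊpʊŋʊ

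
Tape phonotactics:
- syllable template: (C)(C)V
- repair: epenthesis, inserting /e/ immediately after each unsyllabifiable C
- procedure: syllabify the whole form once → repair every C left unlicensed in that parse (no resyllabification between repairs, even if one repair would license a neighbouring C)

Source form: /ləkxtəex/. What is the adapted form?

The consonants /k/, /x/ cannot be parsed into a legal (C)(C)V syllable (no codas are permitted; onsets may contain at most 2 consonants).
Each unlicensed consonant becomes the onset of a new syllable: /k/ → /ke/, /x/ → /xe/.

ləkextəexe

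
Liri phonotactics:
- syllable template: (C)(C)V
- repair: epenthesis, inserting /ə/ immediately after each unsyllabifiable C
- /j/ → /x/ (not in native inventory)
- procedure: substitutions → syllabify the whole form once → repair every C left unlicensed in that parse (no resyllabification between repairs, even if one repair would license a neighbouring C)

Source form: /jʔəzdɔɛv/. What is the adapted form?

Substitution: /j/ → /x/, giving /xʔəzdɔɛv/.
The consonants /v/ cannot be parsed into a legal (C)(C)V syllable (no codas are permitted; onsets may contain at most 2 consonants).
Epenthesis after each stranded consonant: /v/ → /və/.

xʔəzdɔɛvə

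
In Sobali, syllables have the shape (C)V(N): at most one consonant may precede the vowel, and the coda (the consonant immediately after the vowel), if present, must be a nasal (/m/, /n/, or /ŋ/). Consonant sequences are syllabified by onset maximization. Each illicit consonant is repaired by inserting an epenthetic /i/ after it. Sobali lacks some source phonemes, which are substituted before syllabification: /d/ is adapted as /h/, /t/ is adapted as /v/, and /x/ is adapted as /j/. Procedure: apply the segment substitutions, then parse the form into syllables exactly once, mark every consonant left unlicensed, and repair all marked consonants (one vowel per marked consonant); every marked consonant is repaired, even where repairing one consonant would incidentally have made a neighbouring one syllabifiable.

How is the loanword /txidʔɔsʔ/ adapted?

vijihiʔɔsiʔi

Substitution: /t/ → /v/, /x/ → /j/, /d/ → /h/, giving /vjihʔɔsʔ/.
Under (C)V(N), the unsyllabifiable consonants are /v/, /h/, /s/, /ʔ/ (only a nasal (/m/, /n/, or /ŋ/) is licensed in coda position; onsets are limited to one consonant).
Inserting the epenthetic vowel yields /v/ → /vi/, /h/ → /hi/, /s/ → /si/, /ʔ/ → /ʔi/.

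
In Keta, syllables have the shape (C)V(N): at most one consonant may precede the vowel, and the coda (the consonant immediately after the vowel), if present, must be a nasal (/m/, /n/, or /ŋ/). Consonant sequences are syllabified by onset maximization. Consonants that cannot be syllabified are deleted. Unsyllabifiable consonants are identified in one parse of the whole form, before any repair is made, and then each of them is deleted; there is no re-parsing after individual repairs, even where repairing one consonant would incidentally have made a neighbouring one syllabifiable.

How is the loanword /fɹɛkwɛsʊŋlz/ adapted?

The consonants /f/, /k/, /l/, /z/ cannot be parsed into a legal (C)V(N) syllable (only a nasal (/m/, /n/, or /ŋ/) is licensed in coda position; onsets are limited to one consonant).
Deleting the stranded consonants removes /f/, /k/, /l/, /z/.

ɹɛwɛsʊŋ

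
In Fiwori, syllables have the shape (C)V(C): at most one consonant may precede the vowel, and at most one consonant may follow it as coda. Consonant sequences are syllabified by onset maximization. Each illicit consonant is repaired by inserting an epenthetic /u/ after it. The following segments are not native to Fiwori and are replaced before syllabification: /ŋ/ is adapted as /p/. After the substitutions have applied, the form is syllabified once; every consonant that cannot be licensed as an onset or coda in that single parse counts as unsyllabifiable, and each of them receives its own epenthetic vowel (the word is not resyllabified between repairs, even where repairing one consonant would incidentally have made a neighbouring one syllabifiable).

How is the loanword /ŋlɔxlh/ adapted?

Substitution: /ŋ/ → /p/, giving /plɔxlh/.
Under (C)V(C), the unsyllabifiable consonants are /p/, /l/, /h/ (at most one coda consonant is licensed; onsets are limited to one consonant).
Each unlicensed consonant becomes the onset of a new syllable: /p/ → /pu/, /l/ → /lu/, /h/ → /hu/.

pulɔxluhu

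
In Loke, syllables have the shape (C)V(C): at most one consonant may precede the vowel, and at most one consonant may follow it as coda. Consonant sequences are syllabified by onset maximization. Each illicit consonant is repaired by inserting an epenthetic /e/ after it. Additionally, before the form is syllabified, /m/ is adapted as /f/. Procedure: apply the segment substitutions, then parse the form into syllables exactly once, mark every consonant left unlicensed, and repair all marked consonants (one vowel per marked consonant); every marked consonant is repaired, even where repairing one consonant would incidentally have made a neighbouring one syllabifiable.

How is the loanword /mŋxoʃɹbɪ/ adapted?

Substitution: /m/ → /f/, giving /fŋxoʃɹbɪ/.
The consonants /f/, /ŋ/, /ɹ/ cannot be parsed into a legal (C)V(C) syllable (at most one coda consonant is licensed; onsets are limited to one consonant).
Epenthesis after each stranded consonant: /f/ → /fe/, /ŋ/ → /ŋe/, /ɹ/ → /ɹe/.

feŋexoʃɹebɪ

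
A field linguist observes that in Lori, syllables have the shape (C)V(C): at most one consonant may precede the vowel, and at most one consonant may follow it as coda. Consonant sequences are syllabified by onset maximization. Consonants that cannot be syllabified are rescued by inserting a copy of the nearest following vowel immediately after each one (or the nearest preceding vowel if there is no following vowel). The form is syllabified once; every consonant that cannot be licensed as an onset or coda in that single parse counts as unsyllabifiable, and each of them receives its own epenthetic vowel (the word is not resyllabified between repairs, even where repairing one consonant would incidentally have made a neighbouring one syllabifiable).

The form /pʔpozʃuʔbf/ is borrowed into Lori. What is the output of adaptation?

Syllabifying with onset maximization leaves /p/, /ʔ/, /b/, /f/ stranded (at most one coda consonant is licensed; onsets are limited to one consonant).
Each unlicensed consonant becomes the onset of a new syllable: /p/ → /po/, /ʔ/ → /ʔo/, /b/ → /bu/, /f/ → /fu/.

poʔopozʃuʔbufu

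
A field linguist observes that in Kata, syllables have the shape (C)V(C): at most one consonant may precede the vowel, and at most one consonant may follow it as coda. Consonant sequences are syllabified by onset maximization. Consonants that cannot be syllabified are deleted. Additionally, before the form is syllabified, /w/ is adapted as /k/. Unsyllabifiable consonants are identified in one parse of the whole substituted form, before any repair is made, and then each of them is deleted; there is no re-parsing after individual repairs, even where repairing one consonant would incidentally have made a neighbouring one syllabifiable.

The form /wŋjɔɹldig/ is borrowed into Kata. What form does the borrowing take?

Substitution: /w/ → /k/, giving /kŋjɔɹldig/.
Under (C)V(C), the unsyllabifiable consonants are /k/, /ŋ/, /l/ (at most one coda consonant is licensed; onsets are limited to one consonant).
Deletion applies to /k/, /ŋ/, /l/.

jɔɹdig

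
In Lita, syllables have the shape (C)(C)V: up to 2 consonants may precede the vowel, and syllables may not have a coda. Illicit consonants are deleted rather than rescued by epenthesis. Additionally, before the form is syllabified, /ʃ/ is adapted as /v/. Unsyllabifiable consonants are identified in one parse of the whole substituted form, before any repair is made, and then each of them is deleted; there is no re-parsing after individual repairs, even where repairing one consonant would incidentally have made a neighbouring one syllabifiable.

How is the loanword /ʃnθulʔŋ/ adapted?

Substitution: /ʃ/ → /v/, giving /vnθulʔŋ/.
Syllabifying with onset maximization leaves /v/, /l/, /ʔ/, /ŋ/ stranded (no codas are permitted; onsets may contain at most 2 consonants).
Each unlicensed consonant is deleted: /v/, /l/, /ʔ/, /ŋ/.

nθu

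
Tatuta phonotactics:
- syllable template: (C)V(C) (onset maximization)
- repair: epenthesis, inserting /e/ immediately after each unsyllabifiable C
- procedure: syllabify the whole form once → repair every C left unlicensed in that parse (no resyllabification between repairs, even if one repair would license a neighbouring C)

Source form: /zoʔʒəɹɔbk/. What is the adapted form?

The consonants /k/ cannot be parsed into a legal (C)V(C) syllable (at most one coda consonant is licensed; onsets are limited to one consonant).
Inserting the epenthetic vowel yields /k/ → /ke/.

zoʔʒəɹɔbke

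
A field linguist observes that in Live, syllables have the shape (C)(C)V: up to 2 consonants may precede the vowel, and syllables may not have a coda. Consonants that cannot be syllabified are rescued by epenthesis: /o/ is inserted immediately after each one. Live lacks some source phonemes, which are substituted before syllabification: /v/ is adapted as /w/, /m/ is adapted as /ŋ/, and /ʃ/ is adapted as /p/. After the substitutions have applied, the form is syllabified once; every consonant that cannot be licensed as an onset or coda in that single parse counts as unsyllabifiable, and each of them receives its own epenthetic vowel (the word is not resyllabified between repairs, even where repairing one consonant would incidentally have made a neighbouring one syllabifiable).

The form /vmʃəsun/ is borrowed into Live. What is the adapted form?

woŋpəsuno

Substitution: /v/ → /w/, /m/ → /ŋ/, /ʃ/ → /p/, giving /wŋpəsun/.
Syllabifying with onset maximization leaves /w/, /n/ stranded (no codas are permitted; onsets may contain at most 2 consonants).
Inserting the epenthetic vowel yields /w/ → /wo/, /n/ → /no/.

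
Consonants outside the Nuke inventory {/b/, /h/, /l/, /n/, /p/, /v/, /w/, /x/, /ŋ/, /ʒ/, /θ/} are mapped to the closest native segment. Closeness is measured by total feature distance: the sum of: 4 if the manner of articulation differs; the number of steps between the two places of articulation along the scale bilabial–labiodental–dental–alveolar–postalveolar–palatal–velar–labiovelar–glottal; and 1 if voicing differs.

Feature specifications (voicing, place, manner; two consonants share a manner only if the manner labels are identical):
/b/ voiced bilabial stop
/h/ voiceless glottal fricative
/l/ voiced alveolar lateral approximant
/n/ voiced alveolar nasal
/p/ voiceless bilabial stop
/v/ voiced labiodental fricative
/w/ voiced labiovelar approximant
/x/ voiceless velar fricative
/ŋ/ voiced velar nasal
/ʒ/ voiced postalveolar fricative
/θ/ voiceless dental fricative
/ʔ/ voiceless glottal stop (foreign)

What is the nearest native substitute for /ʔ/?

/h/ is closest: manner differs (stop→fricative, +4), place distance 0 (glottal→glottal), same voicing; total 4. Next closest is /w/ at distance 6.

h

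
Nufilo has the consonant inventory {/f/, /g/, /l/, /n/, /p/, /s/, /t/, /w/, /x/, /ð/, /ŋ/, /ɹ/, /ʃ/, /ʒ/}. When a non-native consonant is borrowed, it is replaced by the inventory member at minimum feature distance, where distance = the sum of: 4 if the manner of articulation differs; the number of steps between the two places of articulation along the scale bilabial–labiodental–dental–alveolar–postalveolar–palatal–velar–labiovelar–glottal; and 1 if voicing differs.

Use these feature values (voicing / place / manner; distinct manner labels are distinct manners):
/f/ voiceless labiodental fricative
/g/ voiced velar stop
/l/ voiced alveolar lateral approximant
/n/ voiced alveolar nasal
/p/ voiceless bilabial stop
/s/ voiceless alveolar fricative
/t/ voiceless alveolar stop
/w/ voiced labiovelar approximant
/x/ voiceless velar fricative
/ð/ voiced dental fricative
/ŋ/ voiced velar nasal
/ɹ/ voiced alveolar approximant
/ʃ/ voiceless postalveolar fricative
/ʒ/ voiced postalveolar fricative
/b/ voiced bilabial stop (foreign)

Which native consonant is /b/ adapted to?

p

/p/ is closest: same manner (stop), place distance 0 (bilabial→bilabial), voicing differs (+1); total 1. Next closest is /t/ at distance 4.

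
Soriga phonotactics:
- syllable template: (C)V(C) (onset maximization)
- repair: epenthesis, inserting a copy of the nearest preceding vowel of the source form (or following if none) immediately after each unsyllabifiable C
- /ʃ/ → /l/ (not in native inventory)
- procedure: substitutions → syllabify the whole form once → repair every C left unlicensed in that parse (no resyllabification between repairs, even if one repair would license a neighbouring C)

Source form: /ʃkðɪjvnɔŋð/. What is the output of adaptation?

lɪkɪðɪjvɪnɔŋðɔ

Substitution: /ʃ/ → /l/, giving /lkðɪjvnɔŋð/.
Syllabifying with onset maximization leaves /l/, /k/, /v/, /ð/ stranded (at most one coda consonant is licensed; onsets are limited to one consonant).
Inserting the epenthetic vowel yields /l/ → /lɪ/, /k/ → /kɪ/, /v/ → /vɪ/, /ð/ → /ðɔ/.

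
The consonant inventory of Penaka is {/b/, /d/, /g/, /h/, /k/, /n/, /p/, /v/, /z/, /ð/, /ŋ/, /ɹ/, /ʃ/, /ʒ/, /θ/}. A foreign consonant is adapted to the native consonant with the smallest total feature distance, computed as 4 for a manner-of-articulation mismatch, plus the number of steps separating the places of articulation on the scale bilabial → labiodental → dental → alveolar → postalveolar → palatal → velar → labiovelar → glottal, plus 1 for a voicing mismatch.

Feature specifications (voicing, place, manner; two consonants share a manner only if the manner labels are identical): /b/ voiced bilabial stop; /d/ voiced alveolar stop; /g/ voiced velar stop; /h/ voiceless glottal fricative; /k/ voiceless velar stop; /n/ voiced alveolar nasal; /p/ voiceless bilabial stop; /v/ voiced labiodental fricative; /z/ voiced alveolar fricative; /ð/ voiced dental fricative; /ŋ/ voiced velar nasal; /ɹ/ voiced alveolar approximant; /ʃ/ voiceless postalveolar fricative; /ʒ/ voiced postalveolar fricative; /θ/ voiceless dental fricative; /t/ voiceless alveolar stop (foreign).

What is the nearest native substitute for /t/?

/d/ is closest: same manner (stop), place distance 0 (alveolar→alveolar), voicing differs (+1); total 1. Next closest is /k/ at distance 3.

d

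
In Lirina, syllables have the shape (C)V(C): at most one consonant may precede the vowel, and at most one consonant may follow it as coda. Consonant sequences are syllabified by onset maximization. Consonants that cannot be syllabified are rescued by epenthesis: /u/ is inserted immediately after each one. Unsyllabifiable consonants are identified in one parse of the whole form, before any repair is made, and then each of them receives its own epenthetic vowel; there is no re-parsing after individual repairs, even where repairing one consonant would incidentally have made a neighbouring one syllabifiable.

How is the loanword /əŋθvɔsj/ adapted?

əŋθuvɔsju

Syllabifying with onset maximization leaves /θ/, /j/ stranded (at most one coda consonant is licensed; onsets are limited to one consonant).
Epenthesis after each stranded consonant: /θ/ → /θu/, /j/ → /ju/.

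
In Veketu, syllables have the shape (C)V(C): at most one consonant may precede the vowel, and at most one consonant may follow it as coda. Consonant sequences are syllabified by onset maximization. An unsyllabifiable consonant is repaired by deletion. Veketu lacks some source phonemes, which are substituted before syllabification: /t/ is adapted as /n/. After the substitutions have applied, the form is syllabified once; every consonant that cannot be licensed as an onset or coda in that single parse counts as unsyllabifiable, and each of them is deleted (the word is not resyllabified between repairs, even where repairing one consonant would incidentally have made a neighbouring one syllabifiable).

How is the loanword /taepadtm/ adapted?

Substitution: /t/ → /n/, giving /naepadnm/.
The consonants /n/, /m/ cannot be parsed into a legal (C)V(C) syllable (at most one coda consonant is licensed; onsets are limited to one consonant).
Each unlicensed consonant is deleted: /n/, /m/.

naepad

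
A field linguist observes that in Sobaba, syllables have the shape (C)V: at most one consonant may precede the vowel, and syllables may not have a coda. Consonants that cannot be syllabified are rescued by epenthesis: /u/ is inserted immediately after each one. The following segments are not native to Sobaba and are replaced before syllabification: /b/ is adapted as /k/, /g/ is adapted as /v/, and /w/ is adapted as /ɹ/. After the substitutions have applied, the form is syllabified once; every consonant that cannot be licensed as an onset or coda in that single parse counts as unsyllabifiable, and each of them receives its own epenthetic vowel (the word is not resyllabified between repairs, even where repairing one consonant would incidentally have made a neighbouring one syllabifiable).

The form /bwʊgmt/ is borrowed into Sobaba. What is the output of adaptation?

kuɹʊvumutu

Substitution: /b/ → /k/, /w/ → /ɹ/, /g/ → /v/, giving /kɹʊvmt/.
The consonants /k/, /v/, /m/, /t/ cannot be parsed into a legal (C)V syllable (no codas are permitted; onsets are limited to one consonant).
Epenthesis after each stranded consonant: /k/ → /ku/, /v/ → /vu/, /m/ → /mu/, /t/ → /tu/.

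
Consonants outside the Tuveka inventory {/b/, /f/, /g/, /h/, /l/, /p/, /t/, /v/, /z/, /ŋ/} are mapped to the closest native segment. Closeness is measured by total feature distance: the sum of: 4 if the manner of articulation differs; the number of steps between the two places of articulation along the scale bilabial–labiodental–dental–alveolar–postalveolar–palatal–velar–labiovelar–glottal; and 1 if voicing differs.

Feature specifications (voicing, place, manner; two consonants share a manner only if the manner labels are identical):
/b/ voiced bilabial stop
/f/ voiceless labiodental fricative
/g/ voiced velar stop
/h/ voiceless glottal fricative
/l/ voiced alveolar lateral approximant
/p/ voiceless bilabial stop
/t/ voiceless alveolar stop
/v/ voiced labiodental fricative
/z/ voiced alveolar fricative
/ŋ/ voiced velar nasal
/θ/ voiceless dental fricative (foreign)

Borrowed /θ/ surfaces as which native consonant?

f

/f/ is closest: same manner (fricative), place distance 1 (dental→labiodental), same voicing; total 1. Next closest is /v/ at distance 2.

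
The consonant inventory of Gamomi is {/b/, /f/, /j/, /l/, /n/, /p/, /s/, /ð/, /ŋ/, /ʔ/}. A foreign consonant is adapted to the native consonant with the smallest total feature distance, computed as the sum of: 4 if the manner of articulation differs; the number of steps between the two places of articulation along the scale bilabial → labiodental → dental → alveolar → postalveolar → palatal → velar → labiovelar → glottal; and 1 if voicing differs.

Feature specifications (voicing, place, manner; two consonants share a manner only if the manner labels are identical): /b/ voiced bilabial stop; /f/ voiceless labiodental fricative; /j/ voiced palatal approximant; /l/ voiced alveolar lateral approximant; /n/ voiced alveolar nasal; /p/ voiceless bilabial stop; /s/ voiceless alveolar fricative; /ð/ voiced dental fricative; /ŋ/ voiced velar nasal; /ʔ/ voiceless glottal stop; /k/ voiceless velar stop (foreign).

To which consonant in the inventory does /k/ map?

/ʔ/ is closest: same manner (stop), place distance 2 (velar→glottal), same voicing; total 2. Next closest is /ŋ/ at distance 5.

ʔ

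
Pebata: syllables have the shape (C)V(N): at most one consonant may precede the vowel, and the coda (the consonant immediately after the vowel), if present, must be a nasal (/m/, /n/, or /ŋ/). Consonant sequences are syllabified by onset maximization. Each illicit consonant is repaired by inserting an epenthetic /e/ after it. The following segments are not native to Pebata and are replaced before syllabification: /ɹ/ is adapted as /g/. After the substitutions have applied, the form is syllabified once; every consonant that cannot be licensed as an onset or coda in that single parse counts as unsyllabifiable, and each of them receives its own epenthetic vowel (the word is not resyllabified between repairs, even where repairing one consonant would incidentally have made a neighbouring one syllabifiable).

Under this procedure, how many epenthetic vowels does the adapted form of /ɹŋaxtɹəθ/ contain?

After substitution the input is /gŋaxtgəθ/.
The unsyllabifiable consonants are /g/, /x/, /t/, /θ/; each receives one epenthetic vowel.

4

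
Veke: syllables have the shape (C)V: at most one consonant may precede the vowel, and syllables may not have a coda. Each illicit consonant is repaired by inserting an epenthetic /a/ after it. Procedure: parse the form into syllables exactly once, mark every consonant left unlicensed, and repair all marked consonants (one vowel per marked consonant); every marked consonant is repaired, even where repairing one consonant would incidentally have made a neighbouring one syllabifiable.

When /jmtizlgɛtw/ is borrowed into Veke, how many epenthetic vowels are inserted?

The unsyllabifiable consonants are /j/, /m/, /z/, /l/, /t/, /w/; each receives one epenthetic vowel.

6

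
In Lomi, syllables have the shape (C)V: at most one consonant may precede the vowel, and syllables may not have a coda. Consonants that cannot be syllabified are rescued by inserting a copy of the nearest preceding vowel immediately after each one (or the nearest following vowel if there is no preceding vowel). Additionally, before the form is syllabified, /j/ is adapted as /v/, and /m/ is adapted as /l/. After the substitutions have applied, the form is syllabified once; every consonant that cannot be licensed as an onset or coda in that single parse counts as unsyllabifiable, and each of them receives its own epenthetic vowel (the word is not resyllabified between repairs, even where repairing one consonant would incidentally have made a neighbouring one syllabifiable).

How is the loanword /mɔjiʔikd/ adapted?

Substitution: /m/ → /l/, /j/ → /v/, giving /lɔviʔikd/.
Syllabifying with onset maximization leaves /k/, /d/ stranded (no codas are permitted; onsets are limited to one consonant).
Each unlicensed consonant becomes the onset of a new syllable: /k/ → /ki/, /d/ → /di/.

lɔviʔikidi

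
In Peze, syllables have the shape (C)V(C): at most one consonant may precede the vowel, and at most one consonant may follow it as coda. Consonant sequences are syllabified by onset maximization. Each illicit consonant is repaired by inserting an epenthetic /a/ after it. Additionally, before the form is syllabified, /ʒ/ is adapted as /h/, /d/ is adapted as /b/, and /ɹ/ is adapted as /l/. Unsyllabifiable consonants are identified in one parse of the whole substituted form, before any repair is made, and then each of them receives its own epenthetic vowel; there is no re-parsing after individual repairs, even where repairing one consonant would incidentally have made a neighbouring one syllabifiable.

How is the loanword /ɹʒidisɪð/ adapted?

Substitution: /ɹ/ → /l/, /ʒ/ → /h/, /d/ → /b/, giving /lhibisɪð/.
The consonants /l/ cannot be parsed into a legal (C)V(C) syllable (at most one coda consonant is licensed; onsets are limited to one consonant).
Epenthesis after each stranded consonant: /l/ → /la/.

lahibisɪð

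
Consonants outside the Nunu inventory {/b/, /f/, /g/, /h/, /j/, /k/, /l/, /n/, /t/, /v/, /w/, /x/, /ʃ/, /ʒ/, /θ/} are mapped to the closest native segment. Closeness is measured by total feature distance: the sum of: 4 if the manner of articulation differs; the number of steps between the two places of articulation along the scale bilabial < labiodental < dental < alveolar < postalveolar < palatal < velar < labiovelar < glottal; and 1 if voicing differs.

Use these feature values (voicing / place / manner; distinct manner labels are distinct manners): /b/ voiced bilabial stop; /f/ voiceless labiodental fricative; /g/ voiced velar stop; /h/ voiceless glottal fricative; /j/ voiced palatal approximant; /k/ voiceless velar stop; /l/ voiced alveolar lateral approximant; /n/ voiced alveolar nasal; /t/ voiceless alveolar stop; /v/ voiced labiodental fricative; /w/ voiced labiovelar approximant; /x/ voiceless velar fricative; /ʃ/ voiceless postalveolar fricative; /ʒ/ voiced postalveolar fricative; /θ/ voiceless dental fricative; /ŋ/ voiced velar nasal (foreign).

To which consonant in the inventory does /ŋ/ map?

n

/n/ is closest: same manner (nasal), place distance 3 (velar→alveolar), same voicing; total 3. Next closest is /g/ at distance 4.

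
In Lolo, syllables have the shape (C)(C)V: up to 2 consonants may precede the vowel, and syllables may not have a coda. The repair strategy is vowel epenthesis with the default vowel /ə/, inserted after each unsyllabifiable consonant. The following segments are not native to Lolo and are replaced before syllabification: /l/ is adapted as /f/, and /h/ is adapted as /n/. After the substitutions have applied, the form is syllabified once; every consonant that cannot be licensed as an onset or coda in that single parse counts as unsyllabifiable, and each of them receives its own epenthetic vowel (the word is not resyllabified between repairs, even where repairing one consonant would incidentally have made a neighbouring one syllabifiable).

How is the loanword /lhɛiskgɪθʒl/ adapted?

fnɛisəkgɪθəʒəfə

Substitution: /l/ → /f/, /h/ → /n/, giving /fnɛiskgɪθʒf/.
The consonants /s/, /θ/, /ʒ/, /f/ cannot be parsed into a legal (C)(C)V syllable (no codas are permitted; onsets may contain at most 2 consonants).
Epenthesis after each stranded consonant: /s/ → /sə/, /θ/ → /θə/, /ʒ/ → /ʒə/, /f/ → /fə/.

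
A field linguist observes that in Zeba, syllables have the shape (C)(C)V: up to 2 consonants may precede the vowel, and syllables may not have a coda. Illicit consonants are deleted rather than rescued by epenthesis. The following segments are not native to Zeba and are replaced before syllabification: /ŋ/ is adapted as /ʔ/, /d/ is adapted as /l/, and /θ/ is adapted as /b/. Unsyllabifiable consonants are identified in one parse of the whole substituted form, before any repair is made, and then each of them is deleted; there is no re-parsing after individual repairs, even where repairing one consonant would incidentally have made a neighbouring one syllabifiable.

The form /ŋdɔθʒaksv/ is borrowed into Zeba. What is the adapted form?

ʔlɔbʒa

Substitution: /ŋ/ → /ʔ/, /d/ → /l/, /θ/ → /b/, giving /ʔlɔbʒaksv/.
The consonants /k/, /s/, /v/ cannot be parsed into a legal (C)(C)V syllable (no codas are permitted; onsets may contain at most 2 consonants).
Deleting the stranded consonants removes /k/, /s/, /v/.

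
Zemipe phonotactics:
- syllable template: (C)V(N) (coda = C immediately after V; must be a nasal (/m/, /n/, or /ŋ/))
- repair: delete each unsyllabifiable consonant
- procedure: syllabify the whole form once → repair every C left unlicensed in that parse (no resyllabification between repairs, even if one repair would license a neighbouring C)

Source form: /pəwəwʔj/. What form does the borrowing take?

pəwə

Under (C)V(N), the unsyllabifiable consonants are /w/, /ʔ/, /j/ (only a nasal (/m/, /n/, or /ŋ/) is licensed in coda position; onsets are limited to one consonant).
Deletion applies to /w/, /ʔ/, /j/.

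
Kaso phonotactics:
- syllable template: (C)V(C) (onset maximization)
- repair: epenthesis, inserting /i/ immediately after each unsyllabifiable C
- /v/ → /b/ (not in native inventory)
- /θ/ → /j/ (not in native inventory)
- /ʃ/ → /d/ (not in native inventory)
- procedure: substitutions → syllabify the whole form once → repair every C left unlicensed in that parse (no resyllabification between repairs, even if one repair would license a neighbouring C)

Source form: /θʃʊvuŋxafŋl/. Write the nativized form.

Substitution: /θ/ → /j/, /ʃ/ → /d/, /v/ → /b/, giving /jdʊbuŋxafŋl/.
Syllabifying with onset maximization leaves /j/, /ŋ/, /l/ stranded (at most one coda consonant is licensed; onsets are limited to one consonant).
Epenthesis after each stranded consonant: /j/ → /ji/, /ŋ/ → /ŋi/, /l/ → /li/.

jidʊbuŋxafŋili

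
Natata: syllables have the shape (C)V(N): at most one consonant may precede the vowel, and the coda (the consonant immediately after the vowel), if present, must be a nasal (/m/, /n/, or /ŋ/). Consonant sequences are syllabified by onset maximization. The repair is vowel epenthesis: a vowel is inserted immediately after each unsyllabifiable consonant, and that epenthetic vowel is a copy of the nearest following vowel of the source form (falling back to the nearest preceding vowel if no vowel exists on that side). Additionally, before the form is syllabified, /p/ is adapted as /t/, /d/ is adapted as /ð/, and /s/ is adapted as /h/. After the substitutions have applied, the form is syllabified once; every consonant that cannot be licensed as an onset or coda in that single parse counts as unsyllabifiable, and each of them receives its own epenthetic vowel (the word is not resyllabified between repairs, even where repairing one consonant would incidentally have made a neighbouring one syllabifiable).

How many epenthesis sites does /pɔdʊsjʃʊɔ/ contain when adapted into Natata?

2

After substitution the input is /tɔðʊhjʃʊɔ/.
The unsyllabifiable consonants are /h/, /j/; each receives one epenthetic vowel.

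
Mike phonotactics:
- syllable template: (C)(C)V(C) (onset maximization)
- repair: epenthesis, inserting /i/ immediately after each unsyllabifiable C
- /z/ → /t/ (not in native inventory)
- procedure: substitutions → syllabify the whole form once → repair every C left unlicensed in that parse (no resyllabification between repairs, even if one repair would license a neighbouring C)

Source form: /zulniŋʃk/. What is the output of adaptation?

tulniŋʃiki

Substitution: /z/ → /t/, giving /tulniŋʃk/.
Under (C)(C)V(C), the unsyllabifiable consonants are /ʃ/, /k/ (at most one coda consonant is licensed; onsets may contain at most 2 consonants).
Inserting the epenthetic vowel yields /ʃ/ → /ʃi/, /k/ → /ki/.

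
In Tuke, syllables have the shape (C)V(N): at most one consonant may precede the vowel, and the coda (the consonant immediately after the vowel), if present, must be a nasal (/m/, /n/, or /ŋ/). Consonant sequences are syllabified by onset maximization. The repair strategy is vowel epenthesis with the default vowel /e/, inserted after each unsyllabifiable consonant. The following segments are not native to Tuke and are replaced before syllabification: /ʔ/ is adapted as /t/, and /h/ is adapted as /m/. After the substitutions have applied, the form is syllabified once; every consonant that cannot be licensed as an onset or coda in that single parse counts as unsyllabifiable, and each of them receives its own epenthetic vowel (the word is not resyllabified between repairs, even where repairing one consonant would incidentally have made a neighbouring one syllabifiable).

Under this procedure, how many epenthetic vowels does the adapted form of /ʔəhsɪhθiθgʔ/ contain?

3

After substitution the input is /təmsɪmθiθgt/.
The unsyllabifiable consonants are /θ/, /g/, /t/; each receives one epenthetic vowel.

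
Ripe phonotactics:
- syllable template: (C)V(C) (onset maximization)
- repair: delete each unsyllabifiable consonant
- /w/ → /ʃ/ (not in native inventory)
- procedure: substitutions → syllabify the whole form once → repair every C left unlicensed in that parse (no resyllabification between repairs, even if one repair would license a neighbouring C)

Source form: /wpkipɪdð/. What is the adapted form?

kipɪd

Substitution: /w/ → /ʃ/, giving /ʃpkipɪdð/.
Syllabifying with onset maximization leaves /ʃ/, /p/, /ð/ stranded (at most one coda consonant is licensed; onsets are limited to one consonant).
Deleting the stranded consonants removes /ʃ/, /p/, /ð/.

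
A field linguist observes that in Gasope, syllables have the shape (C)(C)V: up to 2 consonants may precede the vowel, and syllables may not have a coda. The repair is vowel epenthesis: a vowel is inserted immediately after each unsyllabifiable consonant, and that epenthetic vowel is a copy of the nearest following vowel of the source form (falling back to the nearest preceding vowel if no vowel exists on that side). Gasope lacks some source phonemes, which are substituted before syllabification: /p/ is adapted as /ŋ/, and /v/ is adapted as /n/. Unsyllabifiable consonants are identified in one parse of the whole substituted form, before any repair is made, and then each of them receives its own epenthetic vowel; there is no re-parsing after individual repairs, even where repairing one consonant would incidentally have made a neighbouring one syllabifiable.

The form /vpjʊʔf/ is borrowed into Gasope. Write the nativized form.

Substitution: /v/ → /n/, /p/ → /ŋ/, giving /nŋjʊʔf/.
Under (C)(C)V, the unsyllabifiable consonants are /n/, /ʔ/, /f/ (no codas are permitted; onsets may contain at most 2 consonants).
Inserting the epenthetic vowel yields /n/ → /nʊ/, /ʔ/ → /ʔʊ/, /f/ → /fʊ/.

nʊŋjʊʔʊfʊ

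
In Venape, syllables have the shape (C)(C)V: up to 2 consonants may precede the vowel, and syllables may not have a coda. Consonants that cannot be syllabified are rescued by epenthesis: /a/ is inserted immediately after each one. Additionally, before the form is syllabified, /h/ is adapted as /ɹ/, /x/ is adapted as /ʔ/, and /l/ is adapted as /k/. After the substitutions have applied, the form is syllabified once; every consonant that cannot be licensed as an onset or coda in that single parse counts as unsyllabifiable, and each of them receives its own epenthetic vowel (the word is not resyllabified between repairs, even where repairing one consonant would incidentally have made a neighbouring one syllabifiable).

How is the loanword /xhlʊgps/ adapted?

Substitution: /x/ → /ʔ/, /h/ → /ɹ/, /l/ → /k/, giving /ʔɹkʊgps/.
Under (C)(C)V, the unsyllabifiable consonants are /ʔ/, /g/, /p/, /s/ (no codas are permitted; onsets may contain at most 2 consonants).
Epenthesis after each stranded consonant: /ʔ/ → /ʔa/, /g/ → /ga/, /p/ → /pa/, /s/ → /sa/.

ʔaɹkʊgapasa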